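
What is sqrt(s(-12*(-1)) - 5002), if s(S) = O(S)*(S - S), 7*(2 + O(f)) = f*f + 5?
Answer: I*sqrt(5002) ≈ 70.725*I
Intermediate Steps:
O(f) = -9/7 + f**2/7 (O(f) = -2 + (f*f + 5)/7 = -2 + (f**2 + 5)/7 = -2 + (5 + f**2)/7 = -2 + (5/7 + f**2/7) = -9/7 + f**2/7)
s(S) = 0 (s(S) = (-9/7 + S**2/7)*(S - S) = (-9/7 + S**2/7)*0 = 0)
sqrt(s(-12*(-1)) - 5002) = sqrt(0 - 5002) = sqrt(-5002) = I*sqrt(5002)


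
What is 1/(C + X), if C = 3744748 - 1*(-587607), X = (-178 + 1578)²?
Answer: 1/6292355 ≈ 1.5892e-7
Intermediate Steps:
X = 1960000 (X = 1400² = 1960000)
C = 4332355 (C = 3744748 + 587607 = 4332355)
1/(C + X) = 1/(4332355 + 1960000) = 1/6292355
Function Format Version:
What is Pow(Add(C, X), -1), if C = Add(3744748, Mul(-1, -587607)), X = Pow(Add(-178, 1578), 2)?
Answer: Rational(1, 6292355) ≈ 1.5892e-7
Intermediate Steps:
X = 1960000 (X = Pow(1400, 2) = 1960000)
C = 4332355 (C = Add(3744748, 587607) = 4332355)
Pow(Add(C, X), -1) = Pow(Add(4332355, 1960000), -1) = Pow(6292355, -1) = Rational(1, 6292355)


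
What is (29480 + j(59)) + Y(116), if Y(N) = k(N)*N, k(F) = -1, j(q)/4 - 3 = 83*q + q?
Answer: 49200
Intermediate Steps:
j(q) = 12 + 336*q (j(q) = 12 + 4*(83*q + q) = 12 + 4*(84*q) = 12 + 336*q)
Y(N) = -N
(29480 + j(59)) + Y(116) = (29480 + (12 + 336*59)) - 1*116 = (29480 + (12 + 19824)) - 116 = (29480 + 19836) - 116 = 49316 - 116 = 49200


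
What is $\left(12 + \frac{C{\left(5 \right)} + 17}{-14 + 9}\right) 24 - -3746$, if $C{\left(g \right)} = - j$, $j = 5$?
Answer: $\frac{19882}{5} \approx 3976.4$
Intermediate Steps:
$C{\left(g \right)} = -5$ ($C{\left(g \right)} = \left(-1\right) 5 = -5$)
$\left(12 + \frac{C{\left(5 \right)} + 17}{-14 + 9}\right) 24 - -3746 = \left(12 + \frac{-5 + 17}{-14 + 9}\right) 24 - -3746 = \left(12 + \frac{12}{-5}\right) 24 + 3746 = \left(12 + 12 \left(- \frac{1}{5}\right)\right) 24 + 3746 = \left(12 - \frac{12}{5}\right) 24 + 3746 = \frac{48}{5} \cdot 24 + 3746 = \frac{1152}{5} + 3746 = \frac{19882}{5}$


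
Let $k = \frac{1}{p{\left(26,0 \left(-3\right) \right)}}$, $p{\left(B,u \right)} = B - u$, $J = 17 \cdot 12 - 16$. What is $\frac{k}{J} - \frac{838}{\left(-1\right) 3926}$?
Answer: $\frac{157695}{738088} \approx 0.21365$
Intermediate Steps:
$J = 188$ ($J = 204 - 16 = 188$)
$k = \frac{1}{26}$ ($k = \frac{1}{26 - 0 \left(-3\right)} = \frac{1}{26 - 0} = \frac{1}{26 + 0} = \frac{1}{26} \approx 0.038462$)
$\frac{k}{J} - \frac{838}{\left(-1\right) 3926} = \frac{1}{26 \cdot 188} - \frac{838}{\left(-1\right) 3926} = \frac{1}{26} \cdot \frac{1}{188} - \frac{838}{-3926} = \frac{1}{4888} - - \frac{419}{1963} = \frac{1}{4888} + \frac{419}{1963} = \frac{157695}{738088}$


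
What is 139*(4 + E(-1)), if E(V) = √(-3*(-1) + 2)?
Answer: 556 + 139*√5 ≈ 866.81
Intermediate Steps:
E(V) = √5 (E(V) = √(3 + 2) = √5)
139*(4 + E(-1)) = 139*(4 + √5) = 556 + 139*√5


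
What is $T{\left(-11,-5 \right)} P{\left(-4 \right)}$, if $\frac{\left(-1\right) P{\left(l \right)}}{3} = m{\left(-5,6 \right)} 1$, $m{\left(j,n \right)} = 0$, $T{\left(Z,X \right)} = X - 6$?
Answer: $0$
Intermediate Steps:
$T{\left(Z,X \right)} = -6 + X$
$P{\left(l \right)} = 0$ ($P{\left(l \right)} = - 3 \cdot 0 \cdot 1 = \left(-3\right) 0 = 0$)
$T{\left(-11,-5 \right)} P{\left(-4 \right)} = \left(-6 - 5\right) 0 = \left(-11\right) 0 = 0$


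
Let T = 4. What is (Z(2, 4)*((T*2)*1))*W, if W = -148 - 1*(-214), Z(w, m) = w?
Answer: 1056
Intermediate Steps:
W = 66 (W = -148 + 214 = 66)
(Z(2, 4)*((T*2)*1))*W = (2*((4*2)*1))*66 = (2*(8*1))*66 = (2*8)*66 = 16*66 = 1056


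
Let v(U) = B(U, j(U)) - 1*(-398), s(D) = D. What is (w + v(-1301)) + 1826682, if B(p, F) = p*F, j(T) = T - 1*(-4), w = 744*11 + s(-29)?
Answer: 3522632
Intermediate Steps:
w = 8155 (w = 744*11 - 29 = 8184 - 29 = 8155)
j(T) = 4 + T (j(T) = T + 4 = 4 + T)
B(p, F) = F*p
v(U) = 398 + U*(4 + U) (v(U) = (4 + U)*U - 1*(-398) = U*(4 + U) + 398 = 398 + U*(4 + U))
(w + v(-1301)) + 1826682 = (8155 + (398 - 1301*(4 - 1301))) + 1826682 = (8155 + (398 - 1301*(-1297))) + 1826682 = (8155 + (398 + 1687397)) + 1826682 = (8155 + 1687795) + 1826682 = 1695950 + 1826682 = 3522632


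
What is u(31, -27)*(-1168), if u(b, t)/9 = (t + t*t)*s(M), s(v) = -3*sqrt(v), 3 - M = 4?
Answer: 22138272*I ≈ 2.2138e+7*I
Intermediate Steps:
M = -1 (M = 3 - 1*4 = 3 - 4 = -1)
u(b, t) = -27*I*(t + t**2) (u(b, t) = 9*((t + t*t)*(-3*I)) = 9*((t + t**2)*(-3*I)) = 9*(-3*I*(t + t**2)) = -27*I*(t + t**2))
u(31, -27)*(-1168) = -27*I*(-27)*(1 - 27)*(-1168) = -27*I*(-27)*(-26)*(-1168) = -18954*I*(-1168) = 22138272*I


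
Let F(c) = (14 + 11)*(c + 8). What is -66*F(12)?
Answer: -33000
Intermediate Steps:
F(c) = 200 + 25*c (F(c) = 25*(8 + c) = 200 + 25*c)
-66*F(12) = -66*(200 + 25*12) = -66*(200 + 300) = -66*500 = -33000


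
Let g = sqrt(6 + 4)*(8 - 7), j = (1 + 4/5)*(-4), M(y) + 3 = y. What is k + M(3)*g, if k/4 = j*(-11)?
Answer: 1584/5 ≈ 316.80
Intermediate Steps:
M(y) = -3 + y
j = -36/5 (j = (1 + 4*(1/5))*(-4) = (1 + 4/5)*(-4) = (9/5)*(-4) = -36/5 ≈ -7.2000)
k = 1584/5 (k = 4*(-36/5*(-11)) = 4*(396/5) = 1584/5 ≈ 316.80)
g = sqrt(10) (g = sqrt(10)*1 = sqrt(10) ≈ 3.1623)
k + M(3)*g = 1584/5 + (-3 + 3)*sqrt(10) = 1584/5 + 0*sqrt(10) = 1584/5 + 0 = 1584/5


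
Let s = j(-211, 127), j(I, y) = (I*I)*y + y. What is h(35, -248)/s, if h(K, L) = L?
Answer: -124/2827147 ≈ -4.3860e-5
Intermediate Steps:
j(I, y) = y + y*I**2 (j(I, y) = I**2*y + y = y*I**2 + y = y + y*I**2)
s = 5654294 (s = 127*(1 + (-211)**2) = 127*(1 + 44521) = 127*44522 = 5654294)
h(35, -248)/s = -248/5654294 = -248*1/5654294 = -124/2827147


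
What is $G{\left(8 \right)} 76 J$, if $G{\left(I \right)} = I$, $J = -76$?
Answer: $-46208$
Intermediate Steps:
$G{\left(8 \right)} 76 J = 8 \cdot 76 \left(-76\right) = 608 \left(-76\right) = -46208$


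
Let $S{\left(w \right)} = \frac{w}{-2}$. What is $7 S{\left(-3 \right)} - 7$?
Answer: $\frac{7}{2} \approx 3.5$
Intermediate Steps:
$S{\left(w \right)} = - \frac{w}{2}$ ($S{\left(w \right)} = w \left(- \frac{1}{2}\right) = - \frac{w}{2}$)
$7 S{\left(-3 \right)} - 7 = 7 \left(\left(- \frac{1}{2}\right) \left(-3\right)\right) - 7 = 7 \cdot \frac{3}{2} - 7 = \frac{21}{2} - 7 = \frac{7}{2}$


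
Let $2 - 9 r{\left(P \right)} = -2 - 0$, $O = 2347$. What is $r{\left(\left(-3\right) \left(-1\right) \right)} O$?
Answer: $\frac{9388}{9} \approx 1043.1$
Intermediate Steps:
$r{\left(P \right)} = \frac{4}{9}$ ($r{\left(P \right)} = \frac{2}{9} - \frac{-2 - 0}{9} = \frac{2}{9} - \frac{-2 + 0}{9} = \frac{2}{9} - - \frac{2}{9} = \frac{2}{9} + \frac{2}{9} = \frac{4}{9}$)
$r{\left(\left(-3\right) \left(-1\right) \right)} O = \frac{4}{9} \cdot 2347 = \frac{9388}{9}$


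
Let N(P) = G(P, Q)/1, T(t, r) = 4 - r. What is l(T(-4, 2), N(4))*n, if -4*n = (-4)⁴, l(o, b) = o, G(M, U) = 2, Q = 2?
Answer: -128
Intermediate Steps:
N(P) = 2 (N(P) = 2/1 = 2*1 = 2)
n = -64 (n = -¼*(-4)⁴ = -¼*256 = -64)
l(T(-4, 2), N(4))*n = (4 - 1*2)*(-64) = (4 - 2)*(-64) = 2*(-64) = -128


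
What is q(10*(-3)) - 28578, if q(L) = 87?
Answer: -28491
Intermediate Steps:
q(10*(-3)) - 28578 = 87 - 28578 = -28491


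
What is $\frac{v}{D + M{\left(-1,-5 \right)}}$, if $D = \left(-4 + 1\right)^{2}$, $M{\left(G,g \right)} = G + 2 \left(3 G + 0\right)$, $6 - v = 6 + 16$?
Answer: $-8$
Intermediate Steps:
$v = -16$ ($v = 6 - \left(6 + 16\right) = 6 - 22 = -16$)
$M{\left(G,g \right)} = 7 G$ ($M{\left(G,g \right)} = G + 2 \cdot 3 G = G + 6 G = 7 G$)
$D = 9$ ($D = \left(-3\right)^{2} = 9$)
$\frac{v}{D + M{\left(-1,-5 \right)}} = - \frac{16}{9 + 7 \left(-1\right)} = - \frac{16}{9 - 7} = - \frac{16}{2} = \left(-16\right) \frac{1}{2} = -8$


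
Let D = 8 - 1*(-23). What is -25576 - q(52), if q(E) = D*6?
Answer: -25762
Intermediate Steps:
D = 31 (D = 8 + 23 = 31)
q(E) = 186 (q(E) = 31*6 = 186)
-25576 - q(52) = -25576 - 1*186 = -25576 - 186 = -25762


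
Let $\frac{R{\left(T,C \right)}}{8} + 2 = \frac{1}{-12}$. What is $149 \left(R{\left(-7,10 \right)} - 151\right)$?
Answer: $- \frac{74947}{3} \approx -24982.0$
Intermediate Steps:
$R{\left(T,C \right)} = - \frac{50}{3}$ ($R{\left(T,C \right)} = -16 + \frac{8}{-12} = -16 + 8 \left(- \frac{1}{12}\right) = -16 - \frac{2}{3} = - \frac{50}{3}$)
$149 \left(R{\left(-7,10 \right)} - 151\right) = 149 \left(- \frac{50}{3} - 151\right) = 149 \left(- \frac{503}{3}\right) = - \frac{74947}{3}$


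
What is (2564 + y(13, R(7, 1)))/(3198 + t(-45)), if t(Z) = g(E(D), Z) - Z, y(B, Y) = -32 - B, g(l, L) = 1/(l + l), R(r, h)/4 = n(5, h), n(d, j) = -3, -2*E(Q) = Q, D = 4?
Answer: 10076/12971 ≈ 0.77681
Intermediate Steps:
E(Q) = -Q/2
R(r, h) = -12 (R(r, h) = 4*(-3) = -12)
g(l, L) = 1/(2*l)
t(Z) = -1/4 - Z (t(Z) = 1/(2*((-1/2*4))) - Z = (1/2)/(-2) - Z = (1/2)*(-1/2) - Z = -1/4 - Z)
(2564 + y(13, R(7, 1)))/(3198 + t(-45)) = (2564 + (-32 - 1*13))/(3198 + (-1/4 - 1*(-45))) = (2564 + (-32 - 13))/(3198 + (-1/4 + 45)) = (2564 - 45)/(3198 + 179/4) = 2519/(12971/4) = 2519*(4/12971) = 10076/12971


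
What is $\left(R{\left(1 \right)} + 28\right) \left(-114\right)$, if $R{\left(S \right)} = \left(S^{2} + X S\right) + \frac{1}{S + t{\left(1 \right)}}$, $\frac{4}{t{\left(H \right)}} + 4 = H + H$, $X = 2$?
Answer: $-3420$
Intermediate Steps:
$t{\left(H \right)} = \frac{4}{-4 + 2 H}$ ($t{\left(H \right)} = \frac{4}{-4 + \left(H + H\right)} = \frac{4}{-4 + 2 H}$)
$R{\left(S \right)} = S^{2} + \frac{1}{-2 + S} + 2 S$ ($R{\left(S \right)} = \left(S^{2} + 2 S\right) + \frac{1}{S + \frac{2}{-2 + 1}} = \left(S^{2} + 2 S\right) + \frac{1}{S + \frac{2}{-1}} = \left(S^{2} + 2 S\right) + \frac{1}{S + 2 \left(-1\right)} = \left(S^{2} + 2 S\right) + \frac{1}{S - 2} = \left(S^{2} + 2 S\right) + \frac{1}{-2 + S} = S^{2} + \frac{1}{-2 + S} + 2 S$)
$\left(R{\left(1 \right)} + 28\right) \left(-114\right) = \left(\frac{1 + 1^{3} - 4}{-2 + 1} + 28\right) \left(-114\right) = \left(\frac{1 + 1 - 4}{-1} + 28\right) \left(-114\right) = \left(\left(-1\right) \left(-2\right) + 28\right) \left(-114\right) = \left(2 + 28\right) \left(-114\right) = 30 \left(-114\right) = -3420$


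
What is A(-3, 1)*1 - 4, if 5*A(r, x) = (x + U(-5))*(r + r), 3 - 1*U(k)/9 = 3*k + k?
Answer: -1268/5 ≈ -253.60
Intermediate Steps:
U(k) = 27 - 36*k (U(k) = 27 - 9*(3*k + k) = 27 - 36*k)
A(r, x) = 2*r*(207 + x)/5 (A(r, x) = ((x + (27 - 36*(-5)))*(r + r))/5 = ((x + (27 + 180))*(2*r))/5 = ((x + 207)*(2*r))/5 = ((207 + x)*(2*r))/5 = (2*r*(207 + x))/5 = 2*r*(207 + x)/5)
A(-3, 1)*1 - 4 = ((2/5)*(-3)*(207 + 1))*1 - 4 = ((2/5)*(-3)*208)*1 - 4 = -1248/5*1 - 4 = -1248/5 - 4 = -1268/5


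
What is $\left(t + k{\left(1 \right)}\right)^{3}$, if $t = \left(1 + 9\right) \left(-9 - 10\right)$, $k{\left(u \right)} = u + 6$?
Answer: $-6128487$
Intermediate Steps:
$k{\left(u \right)} = 6 + u$
$t = -190$ ($t = 10 \left(-19\right) = -190$)
$\left(t + k{\left(1 \right)}\right)^{3} = \left(-190 + \left(6 + 1\right)\right)^{3} = \left(-190 + 7\right)^{3} = \left(-183\right)^{3} = -6128487$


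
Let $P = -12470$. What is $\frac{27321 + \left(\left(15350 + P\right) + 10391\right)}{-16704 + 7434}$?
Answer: $- \frac{20296}{4635} \approx -4.3789$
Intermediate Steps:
$\frac{27321 + \left(\left(15350 + P\right) + 10391\right)}{-16704 + 7434} = \frac{27321 + \left(\left(15350 - 12470\right) + 10391\right)}{-16704 + 7434} = \frac{27321 + \left(2880 + 10391\right)}{-9270} = \left(27321 + 13271\right) \left(- \frac{1}{9270}\right) = 40592 \left(- \frac{1}{9270}\right) = - \frac{20296}{4635}$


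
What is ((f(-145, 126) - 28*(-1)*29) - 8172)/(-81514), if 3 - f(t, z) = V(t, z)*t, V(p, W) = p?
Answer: 14191/40757 ≈ 0.34819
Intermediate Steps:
f(t, z) = 3 - t² (f(t, z) = 3 - t*t = 3 - t²)
((f(-145, 126) - 28*(-1)*29) - 8172)/(-81514) = (((3 - 1*(-145)²) - 28*(-1)*29) - 8172)/(-81514) = (((3 - 1*21025) + 28*29) - 8172)*(-1/81514) = (((3 - 21025) + 812) - 8172)*(-1/81514) = ((-21022 + 812) - 8172)*(-1/81514) = (-20210 - 8172)*(-1/81514) = -28382*(-1/81514) = 14191/40757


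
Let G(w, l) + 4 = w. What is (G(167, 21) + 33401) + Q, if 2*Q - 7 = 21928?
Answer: 89063/2 ≈ 44532.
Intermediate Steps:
Q = 21935/2 (Q = 7/2 + (½)*21928 = 7/2 + 10964 = 21935/2 ≈ 10968.)
G(w, l) = -4 + w
(G(167, 21) + 33401) + Q = ((-4 + 167) + 33401) + 21935/2 = (163 + 33401) + 21935/2 = 33564 + 21935/2 = 89063/2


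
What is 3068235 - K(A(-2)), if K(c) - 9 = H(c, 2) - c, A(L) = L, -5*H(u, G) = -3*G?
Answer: 15341114/5 ≈ 3.0682e+6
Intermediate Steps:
H(u, G) = 3*G/5 (H(u, G) = -(-3)*G/5 = 3*G/5)
K(c) = 51/5 - c (K(c) = 9 + ((⅗)*2 - c) = 9 + (6/5 - c) = 51/5 - c)
3068235 - K(A(-2)) = 3068235 - (51/5 - 1*(-2)) = 3068235 - (51/5 + 2) = 3068235 - 1*61/5 = 3068235 - 61/5 = 15341114/5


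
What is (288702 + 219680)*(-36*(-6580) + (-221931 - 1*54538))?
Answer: -20126334998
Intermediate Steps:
(288702 + 219680)*(-36*(-6580) + (-221931 - 1*54538)) = 508382*(236880 + (-221931 - 54538)) = 508382*(236880 - 276469) = 508382*(-39589) = -20126334998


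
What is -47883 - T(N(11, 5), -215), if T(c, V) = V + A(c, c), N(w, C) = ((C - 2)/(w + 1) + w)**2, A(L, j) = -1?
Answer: -47667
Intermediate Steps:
N(w, C) = (w + (-2 + C)/(1 + w))**2 (N(w, C) = ((-2 + C)/(1 + w) + w)**2 = (w + (-2 + C)/(1 + w))**2)
T(c, V) = -1 + V (T(c, V) = V - 1 = -1 + V)
-47883 - T(N(11, 5), -215) = -47883 - (-1 - 215) = -47883 - 1*(-216) = -47883 + 216 = -47667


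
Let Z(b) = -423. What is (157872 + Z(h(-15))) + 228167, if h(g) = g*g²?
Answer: 385616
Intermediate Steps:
h(g) = g³
(157872 + Z(h(-15))) + 228167 = (157872 - 423) + 228167 = 157449 + 228167 = 385616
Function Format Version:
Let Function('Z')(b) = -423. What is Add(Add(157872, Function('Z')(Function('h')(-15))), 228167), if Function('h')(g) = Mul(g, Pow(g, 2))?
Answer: 385616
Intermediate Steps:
Function('h')(g) = Pow(g, 3)
Add(Add(157872, Function('Z')(Function('h')(-15))), 228167) = Add(Add(157872, -423), 228167) = Add(157449, 228167) = 385616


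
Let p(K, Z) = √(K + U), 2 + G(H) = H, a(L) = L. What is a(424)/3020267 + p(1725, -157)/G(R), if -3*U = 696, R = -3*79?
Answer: 424/3020267 - √1493/239 ≈ -0.16153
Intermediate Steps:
R = -237
U = -232 (U = -⅓*696 = -232)
G(H) = -2 + H
p(K, Z) = √(-232 + K) (p(K, Z) = √(K - 232) = √(-232 + K))
a(424)/3020267 + p(1725, -157)/G(R) = 424/3020267 + √(-232 + 1725)/(-2 - 237) = 424*(1/3020267) + √1493/(-239) = 424/3020267 + √1493*(-1/239) = 424/3020267 - √1493/239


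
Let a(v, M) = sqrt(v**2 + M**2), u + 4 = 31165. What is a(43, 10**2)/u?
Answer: sqrt(41)/1833 ≈ 0.0034932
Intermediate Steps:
u = 31161 (u = -4 + 31165 = 31161)
a(v, M) = sqrt(M**2 + v**2)
a(43, 10**2)/u = sqrt((10**2)**2 + 43**2)/31161 = sqrt(100**2 + 1849)*(1/31161) = sqrt(10000 + 1849)*(1/31161) = sqrt(11849)*(1/31161) = (17*sqrt(41))*(1/31161) = sqrt(41)/1833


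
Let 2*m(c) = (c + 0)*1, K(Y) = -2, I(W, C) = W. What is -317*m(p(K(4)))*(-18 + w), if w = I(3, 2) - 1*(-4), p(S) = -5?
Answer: -17435/2 ≈ -8717.5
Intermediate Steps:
m(c) = c/2 (m(c) = ((c + 0)*1)/2 = (c*1)/2 = c/2)
w = 7 (w = 3 - 1*(-4) = 3 + 4 = 7)
-317*m(p(K(4)))*(-18 + w) = -317*(½)*(-5)*(-18 + 7) = -(-1585)*(-11)/2 = -317*55/2 = -17435/2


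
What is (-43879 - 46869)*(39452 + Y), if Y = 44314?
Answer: -7601596968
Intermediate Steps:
(-43879 - 46869)*(39452 + Y) = (-43879 - 46869)*(39452 + 44314) = -90748*83766 = -7601596968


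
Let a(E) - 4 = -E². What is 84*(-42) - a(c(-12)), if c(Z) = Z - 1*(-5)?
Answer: -3483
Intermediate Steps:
c(Z) = 5 + Z (c(Z) = Z + 5 = 5 + Z)
a(E) = 4 - E²
84*(-42) - a(c(-12)) = 84*(-42) - (4 - (5 - 12)²) = -3528 - (4 - 1*(-7)²) = -3528 - (4 - 1*49) = -3528 - (4 - 49) = -3528 - 1*(-45) = -3528 + 45 = -3483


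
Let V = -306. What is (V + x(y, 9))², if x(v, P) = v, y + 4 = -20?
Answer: 108900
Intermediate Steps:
y = -24 (y = -4 - 20 = -24)
(V + x(y, 9))² = (-306 - 24)² = (-330)² = 108900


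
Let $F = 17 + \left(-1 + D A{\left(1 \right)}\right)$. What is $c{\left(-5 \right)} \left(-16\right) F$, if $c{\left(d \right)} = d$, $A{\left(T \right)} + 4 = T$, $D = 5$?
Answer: $80$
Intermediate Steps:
$A{\left(T \right)} = -4 + T$
$F = 1$ ($F = 17 + \left(-1 + 5 \left(-4 + 1\right)\right) = 17 + \left(-1 + 5 \left(-3\right)\right) = 17 - 16 = 1$)
$c{\left(-5 \right)} \left(-16\right) F = \left(-5\right) \left(-16\right) 1 = 80 \cdot 1 = 80$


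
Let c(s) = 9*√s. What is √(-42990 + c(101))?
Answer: √(-42990 + 9*√101) ≈ 207.12*I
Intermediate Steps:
√(-42990 + c(101)) = √(-42990 + 9*√101)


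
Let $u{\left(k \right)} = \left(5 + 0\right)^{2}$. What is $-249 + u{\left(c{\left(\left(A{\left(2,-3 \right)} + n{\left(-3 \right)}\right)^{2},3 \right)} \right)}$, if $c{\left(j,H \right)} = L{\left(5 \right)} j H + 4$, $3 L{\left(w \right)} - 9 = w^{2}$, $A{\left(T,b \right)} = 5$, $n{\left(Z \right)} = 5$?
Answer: $-224$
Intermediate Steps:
$L{\left(w \right)} = 3 + \frac{w^{2}}{3}$
$c{\left(j,H \right)} = 4 + \frac{34 H j}{3}$ ($c{\left(j,H \right)} = \left(3 + \frac{5^{2}}{3}\right) j H + 4 = \left(3 + \frac{1}{3} \cdot 25\right) j H + 4 = \left(3 + \frac{25}{3}\right) j H + 4 = \frac{34 j}{3} H + 4 = \frac{34 H j}{3} + 4 = 4 + \frac{34 H j}{3}$)
$u{\left(k \right)} = 25$ ($u{\left(k \right)} = 5^{2} = 25$)
$-249 + u{\left(c{\left(\left(A{\left(2,-3 \right)} + n{\left(-3 \right)}\right)^{2},3 \right)} \right)} = -249 + 25 = -224$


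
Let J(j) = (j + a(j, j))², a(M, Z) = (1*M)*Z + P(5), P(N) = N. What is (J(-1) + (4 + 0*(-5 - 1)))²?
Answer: 841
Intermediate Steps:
a(M, Z) = 5 + M*Z (a(M, Z) = (1*M)*Z + 5 = M*Z + 5 = 5 + M*Z)
J(j) = (5 + j + j²)² (J(j) = (j + (5 + j*j))² = (j + (5 + j²))² = (5 + j + j²)²)
(J(-1) + (4 + 0*(-5 - 1)))² = ((5 - 1 + (-1)²)² + (4 + 0*(-5 - 1)))² = ((5 - 1 + 1)² + (4 + 0*(-6)))² = (5² + (4 + 0))² = (25 + 4)² = 29² = 841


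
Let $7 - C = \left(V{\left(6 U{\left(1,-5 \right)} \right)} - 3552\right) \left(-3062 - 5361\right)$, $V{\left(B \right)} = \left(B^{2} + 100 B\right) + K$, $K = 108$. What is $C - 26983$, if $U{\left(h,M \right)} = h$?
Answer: $-23678760$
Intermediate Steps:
$V{\left(B \right)} = 108 + B^{2} + 100 B$ ($V{\left(B \right)} = \left(B^{2} + 100 B\right) + 108 = 108 + B^{2} + 100 B$)
$C = -23651777$ ($C = 7 - \left(\left(108 + \left(6 \cdot 1\right)^{2} + 100 \cdot 6 \cdot 1\right) - 3552\right) \left(-3062 - 5361\right) = 7 - \left(\left(108 + 6^{2} + 100 \cdot 6\right) - 3552\right) \left(-8423\right) = 7 - \left(\left(108 + 36 + 600\right) - 3552\right) \left(-8423\right) = 7 - \left(744 - 3552\right) \left(-8423\right) = 7 - \left(-2808\right) \left(-8423\right) = 7 - 23651784 = -23651777$)
$C - 26983 = -23651777 - 26983 = -23678760$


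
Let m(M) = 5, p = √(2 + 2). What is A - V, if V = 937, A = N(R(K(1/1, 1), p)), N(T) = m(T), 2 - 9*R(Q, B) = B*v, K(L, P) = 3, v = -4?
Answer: -932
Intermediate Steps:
p = 2 (p = √4 = 2)
R(Q, B) = 2/9 + 4*B/9 (R(Q, B) = 2/9 - B*(-4)/9 = 2/9 - (-4)*B/9 = 2/9 + 4*B/9)
N(T) = 5
A = 5
A - V = 5 - 1*937 = 5 - 937 = -932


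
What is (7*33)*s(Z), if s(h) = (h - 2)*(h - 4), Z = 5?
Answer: 693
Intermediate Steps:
s(h) = (-4 + h)*(-2 + h) (s(h) = (-2 + h)*(-4 + h) = (-4 + h)*(-2 + h))
(7*33)*s(Z) = (7*33)*(8 + 5**2 - 6*5) = 231*(8 + 25 - 30) = 231*3 = 693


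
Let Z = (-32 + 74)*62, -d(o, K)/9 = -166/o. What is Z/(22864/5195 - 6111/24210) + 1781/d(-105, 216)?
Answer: 967206908045/1924828266 ≈ 502.49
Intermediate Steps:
d(o, K) = 1494/o (d(o, K) = -(-1494)/o = 1494/o)
Z = 2604 (Z = 42*62 = 2604)
Z/(22864/5195 - 6111/24210) + 1781/d(-105, 216) = 2604/(22864/5195 - 6111/24210) + 1781/((1494/(-105))) = 2604/(22864*(1/5195) - 6111*1/24210) + 1781/((1494*(-1/105))) = 2604/(22864/5195 - 679/2690) + 1781/(-498/35) = 2604/(11595351/2794910) + 1781*(-35/498) = 2604*(2794910/11595351) - 62335/498 = 2425981880/3865117 - 62335/498 = 967206908045/1924828266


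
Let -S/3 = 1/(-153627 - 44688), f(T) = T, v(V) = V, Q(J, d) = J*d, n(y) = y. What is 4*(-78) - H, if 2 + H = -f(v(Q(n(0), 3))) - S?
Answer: -20492549/66105 ≈ -310.00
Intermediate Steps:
S = 1/66105 (S = -3/(-153627 - 44688) = -3/(-198315) = -3*(-1/198315) = 1/66105 ≈ 1.5127e-5)
H = -132211/66105 (H = -2 + (-0*3 - 1*1/66105) = -2 + (-1*0 - 1/66105) = -2 + (0 - 1/66105) = -2 - 1/66105 = -132211/66105 ≈ -2.0000)
4*(-78) - H = 4*(-78) - 1*(-132211/66105) = -312 + 132211/66105 = -20492549/66105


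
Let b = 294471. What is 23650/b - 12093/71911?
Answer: -1860342653/21175704081 ≈ -0.087853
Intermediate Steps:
23650/b - 12093/71911 = 23650/294471 - 12093/71911 = -1860342653/21175704081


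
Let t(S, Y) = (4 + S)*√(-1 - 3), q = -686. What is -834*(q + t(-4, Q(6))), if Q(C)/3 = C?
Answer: 572124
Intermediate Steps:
Q(C) = 3*C
t(S, Y) = 2*I*(4 + S) (t(S, Y) = (4 + S)*√(-4) = (4 + S)*(2*I) = 2*I*(4 + S))
-834*(q + t(-4, Q(6))) = -834*(-686 + 2*I*(4 - 4)) = -834*(-686 + 2*I*0) = -834*(-686 + 0) = -834*(-686) = 572124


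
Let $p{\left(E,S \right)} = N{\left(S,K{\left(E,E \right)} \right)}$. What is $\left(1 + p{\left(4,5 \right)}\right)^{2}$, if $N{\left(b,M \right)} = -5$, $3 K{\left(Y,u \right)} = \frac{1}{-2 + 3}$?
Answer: $16$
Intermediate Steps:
$K{\left(Y,u \right)} = \frac{1}{3}$ ($K{\left(Y,u \right)} = \frac{1}{3 \left(-2 + 3\right)} = \frac{1}{3 \cdot 1} = \frac{1}{3} \cdot 1 = \frac{1}{3}$)
$p{\left(E,S \right)} = -5$
$\left(1 + p{\left(4,5 \right)}\right)^{2} = \left(1 - 5\right)^{2} = \left(-4\right)^{2} = 16$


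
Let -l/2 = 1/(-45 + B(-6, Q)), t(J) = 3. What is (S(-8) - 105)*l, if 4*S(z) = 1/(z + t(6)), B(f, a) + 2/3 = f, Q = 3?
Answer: -6303/1550 ≈ -4.0665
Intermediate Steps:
B(f, a) = -2/3 + f
S(z) = 1/(4*(3 + z)) (S(z) = 1/(4*(z + 3)) = 1/(4*(3 + z)))
l = 6/155 (l = -2/(-45 + (-2/3 - 6)) = -2/(-45 - 20/3) = -2/(-155/3) = -2*(-3/155) = 6/155 ≈ 0.038710)
(S(-8) - 105)*l = (1/(4*(3 - 8)) - 105)*(6/155) = ((1/4)/(-5) - 105)*(6/155) = ((1/4)*(-1/5) - 105)*(6/155) = (-1/20 - 105)*(6/155) = -2101/20*6/155 = -6303/1550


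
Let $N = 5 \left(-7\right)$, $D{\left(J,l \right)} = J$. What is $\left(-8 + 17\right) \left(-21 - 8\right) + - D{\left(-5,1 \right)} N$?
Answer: $-436$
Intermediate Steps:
$N = -35$
$\left(-8 + 17\right) \left(-21 - 8\right) + - D{\left(-5,1 \right)} N = \left(-8 + 17\right) \left(-21 - 8\right) + \left(-1\right) \left(-5\right) \left(-35\right) = 9 \left(-29\right) + 5 \left(-35\right) = -261 - 175 = -436$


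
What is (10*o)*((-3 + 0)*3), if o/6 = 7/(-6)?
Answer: 630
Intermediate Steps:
o = -7 (o = 6*(7/(-6)) = 6*(7*(-1/6)) = 6*(-7/6) = -7)
(10*o)*((-3 + 0)*3) = (10*(-7))*((-3 + 0)*3) = -(-210)*3 = -70*(-9) = 630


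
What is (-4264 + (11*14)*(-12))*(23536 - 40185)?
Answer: 101758688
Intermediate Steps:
(-4264 + (11*14)*(-12))*(23536 - 40185) = (-4264 + 154*(-12))*(-16649) = (-4264 - 1848)*(-16649) = -6112*(-16649) = 101758688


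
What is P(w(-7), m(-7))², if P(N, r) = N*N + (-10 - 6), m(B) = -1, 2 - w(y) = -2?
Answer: 0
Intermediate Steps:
w(y) = 4 (w(y) = 2 - 1*(-2) = 2 + 2 = 4)
P(N, r) = -16 + N² (P(N, r) = N² - 16 = -16 + N²)
P(w(-7), m(-7))² = (-16 + 4²)² = (-16 + 16)² = 0² = 0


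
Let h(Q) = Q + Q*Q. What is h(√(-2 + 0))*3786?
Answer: -7572 + 3786*I*√2 ≈ -7572.0 + 5354.2*I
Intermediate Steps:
h(Q) = Q + Q²
h(√(-2 + 0))*3786 = (√(-2 + 0)*(1 + √(-2 + 0)))*3786 = (√(-2)*(1 + √(-2)))*3786 = ((I*√2)*(1 + I*√2))*3786 = (I*√2*(1 + I*√2))*3786 = 3786*I*√2*(1 + I*√2)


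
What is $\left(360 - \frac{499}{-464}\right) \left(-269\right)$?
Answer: $- \frac{45067991}{464} \approx -97129.0$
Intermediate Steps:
$\left(360 - \frac{499}{-464}\right) \left(-269\right) = \left(360 - - \frac{499}{464}\right) \left(-269\right) = \left(360 + \frac{499}{464}\right) \left(-269\right) = \frac{167539}{464} \left(-269\right) = - \frac{45067991}{464}$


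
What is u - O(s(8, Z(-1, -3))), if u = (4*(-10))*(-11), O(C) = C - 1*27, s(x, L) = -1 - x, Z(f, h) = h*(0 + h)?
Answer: 476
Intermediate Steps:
Z(f, h) = h² (Z(f, h) = h*h = h²)
O(C) = -27 + C (O(C) = C - 27 = -27 + C)
u = 440 (u = -40*(-11) = 440)
u - O(s(8, Z(-1, -3))) = 440 - (-27 + (-1 - 1*8)) = 440 - (-27 + (-1 - 8)) = 440 - (-27 - 9) = 440 - 1*(-36) = 440 + 36 = 476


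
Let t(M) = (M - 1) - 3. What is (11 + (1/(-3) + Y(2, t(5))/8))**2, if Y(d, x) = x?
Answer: 67081/576 ≈ 116.46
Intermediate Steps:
t(M) = -4 + M (t(M) = (-1 + M) - 3 = -4 + M)
(11 + (1/(-3) + Y(2, t(5))/8))**2 = (11 + (1/(-3) + (-4 + 5)/8))**2 = (11 + (1*(-1/3) + 1*(1/8)))**2 = (11 + (-1/3 + 1/8))**2 = (11 - 5/24)**2 = (259/24)**2 = 67081/576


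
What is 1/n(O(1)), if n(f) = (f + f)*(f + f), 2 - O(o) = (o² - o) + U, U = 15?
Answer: 1/676 ≈ 0.0014793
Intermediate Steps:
O(o) = -13 + o - o² (O(o) = 2 - ((o² - o) + 15) = 2 - (15 + o² - o) = 2 + (-15 + o - o²) = -13 + o - o²)
n(f) = 4*f² (n(f) = (2*f)*(2*f) = 4*f²)
1/n(O(1)) = 1/(4*(-13 + 1 - 1*1²)²) = 1/(4*(-13 + 1 - 1*1)²) = 1/(4*(-13 + 1 - 1)²) = 1/(4*(-13)²) = 1/(4*169) = 1/676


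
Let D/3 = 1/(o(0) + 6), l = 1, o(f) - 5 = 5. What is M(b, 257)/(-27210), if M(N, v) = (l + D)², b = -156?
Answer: -361/6965760 ≈ -5.1825e-5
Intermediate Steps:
o(f) = 10 (o(f) = 5 + 5 = 10)
D = 3/16 (D = 3/(10 + 6) = 3/16 ≈ 0.18750)
M(N, v) = 361/256 (M(N, v) = (1 + 3/16)² = (19/16)² = 361/256)
M(b, 257)/(-27210) = (361/256)/(-27210) = (361/256)*(-1/27210) = -361/6965760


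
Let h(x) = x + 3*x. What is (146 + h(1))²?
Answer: 22500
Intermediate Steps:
h(x) = 4*x
(146 + h(1))² = (146 + 4*1)² = (146 + 4)² = 150² = 22500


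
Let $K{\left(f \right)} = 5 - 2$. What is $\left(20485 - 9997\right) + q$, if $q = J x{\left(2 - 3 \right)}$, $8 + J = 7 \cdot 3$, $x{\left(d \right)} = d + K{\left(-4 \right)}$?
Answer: $10514$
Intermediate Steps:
$K{\left(f \right)} = 3$
$x{\left(d \right)} = 3 + d$ ($x{\left(d \right)} = d + 3 = 3 + d$)
$J = 13$ ($J = -8 + 7 \cdot 3 = -8 + 21 = 13$)
$q = 26$ ($q = 13 \left(3 + \left(2 - 3\right)\right) = 13 \left(3 - 1\right) = 13 \cdot 2 = 26$)
$\left(20485 - 9997\right) + q = \left(20485 - 9997\right) + 26 = 10488 + 26 = 10514$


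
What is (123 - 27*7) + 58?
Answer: -8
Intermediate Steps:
(123 - 27*7) + 58 = (123 - 189) + 58 = -66 + 58 = -8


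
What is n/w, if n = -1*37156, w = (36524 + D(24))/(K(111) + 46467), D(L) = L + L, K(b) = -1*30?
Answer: -431353293/9143 ≈ -47179.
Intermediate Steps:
K(b) = -30
D(L) = 2*L
w = 36572/46437 (w = (36524 + 2*24)/(-30 + 46467) = (36524 + 48)/46437 = 36572*(1/46437) = 36572/46437 ≈ 0.78756)
n = -37156
n/w = -37156/36572/46437 = -37156*46437/36572 = -431353293/9143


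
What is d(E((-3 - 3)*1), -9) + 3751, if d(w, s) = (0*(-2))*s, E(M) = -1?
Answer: 3751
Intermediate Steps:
d(w, s) = 0 (d(w, s) = 0*s = 0)
d(E((-3 - 3)*1), -9) + 3751 = 0 + 3751 = 3751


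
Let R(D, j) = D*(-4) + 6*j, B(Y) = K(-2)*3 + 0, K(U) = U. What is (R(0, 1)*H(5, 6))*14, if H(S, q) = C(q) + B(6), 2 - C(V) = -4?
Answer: 0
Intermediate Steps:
C(V) = 6 (C(V) = 2 - 1*(-4) = 2 + 4 = 6)
B(Y) = -6 (B(Y) = -2*3 + 0 = -6 + 0 = -6)
H(S, q) = 0 (H(S, q) = 6 - 6 = 0)
R(D, j) = -4*D + 6*j
(R(0, 1)*H(5, 6))*14 = ((-4*0 + 6*1)*0)*14 = ((0 + 6)*0)*14 = (6*0)*14 = 0*14 = 0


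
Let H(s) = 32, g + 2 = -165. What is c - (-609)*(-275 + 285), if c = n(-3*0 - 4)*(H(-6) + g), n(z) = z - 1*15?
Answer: 8655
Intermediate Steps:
g = -167 (g = -2 - 165 = -167)
n(z) = -15 + z (n(z) = z - 15 = -15 + z)
c = 2565 (c = (-15 + (-3*0 - 4))*(32 - 167) = (-15 + (0 - 4))*(-135) = (-15 - 4)*(-135) = -19*(-135) = 2565)
c - (-609)*(-275 + 285) = 2565 - (-609)*(-275 + 285) = 2565 - (-609)*10 = 2565 - 1*(-6090) = 2565 + 6090 = 8655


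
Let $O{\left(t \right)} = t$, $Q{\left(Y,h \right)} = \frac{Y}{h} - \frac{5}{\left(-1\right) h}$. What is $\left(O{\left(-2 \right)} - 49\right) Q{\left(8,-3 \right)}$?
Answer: $221$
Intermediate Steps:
$Q{\left(Y,h \right)} = \frac{5}{h} + \frac{Y}{h}$ ($Q{\left(Y,h \right)} = \frac{Y}{h} - 5 \left(- \frac{1}{h}\right) = \frac{Y}{h} + \frac{5}{h} = \frac{5}{h} + \frac{Y}{h}$)
$\left(O{\left(-2 \right)} - 49\right) Q{\left(8,-3 \right)} = \left(-2 - 49\right) \frac{5 + 8}{-3} = - 51 \left(\left(- \frac{1}{3}\right) 13\right) = \left(-51\right) \left(- \frac{13}{3}\right) = 221$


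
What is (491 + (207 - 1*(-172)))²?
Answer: 756900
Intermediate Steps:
(491 + (207 - 1*(-172)))² = (491 + (207 + 172))² = (491 + 379)² = 870² = 756900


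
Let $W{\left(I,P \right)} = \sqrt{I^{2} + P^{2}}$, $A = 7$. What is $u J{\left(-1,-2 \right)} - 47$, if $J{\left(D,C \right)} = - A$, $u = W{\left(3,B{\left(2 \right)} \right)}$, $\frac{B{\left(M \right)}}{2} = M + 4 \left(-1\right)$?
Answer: $-82$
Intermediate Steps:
$B{\left(M \right)} = -8 + 2 M$ ($B{\left(M \right)} = 2 \left(M + 4 \left(-1\right)\right) = 2 \left(M - 4\right) = 2 \left(-4 + M\right) = -8 + 2 M$)
$u = 5$ ($u = \sqrt{3^{2} + \left(-8 + 2 \cdot 2\right)^{2}} = \sqrt{9 + \left(-8 + 4\right)^{2}} = \sqrt{9 + \left(-4\right)^{2}} = \sqrt{9 + 16} = \sqrt{25} = 5$)
$J{\left(D,C \right)} = -7$ ($J{\left(D,C \right)} = \left(-1\right) 7 = -7$)
$u J{\left(-1,-2 \right)} - 47 = 5 \left(-7\right) - 47 = -35 - 47 = -82$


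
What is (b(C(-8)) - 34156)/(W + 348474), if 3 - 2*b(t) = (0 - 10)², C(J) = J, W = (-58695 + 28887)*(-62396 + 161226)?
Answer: 22803/1963717444 ≈ 1.1612e-5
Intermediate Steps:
W = -2945924640 (W = -29808*98830 = -2945924640)
b(t) = -97/2 (b(t) = 3/2 - (0 - 10)²/2 = 3/2 - ½*(-10)² = 3/2 - ½*100 = 3/2 - 50 = -97/2)
(b(C(-8)) - 34156)/(W + 348474) = (-97/2 - 34156)/(-2945924640 + 348474) = -68409/2/(-2945576166) = -68409/2*(-1/2945576166) = 22803/1963717444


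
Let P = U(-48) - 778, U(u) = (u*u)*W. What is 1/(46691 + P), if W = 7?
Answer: 1/62041 ≈ 1.6118e-5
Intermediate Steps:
U(u) = 7*u² (U(u) = (u*u)*7 = u²*7 = 7*u²)
P = 15350 (P = 7*(-48)² - 778 = 7*2304 - 778 = 16128 - 778 = 15350)
1/(46691 + P) = 1/(46691 + 15350) = 1/62041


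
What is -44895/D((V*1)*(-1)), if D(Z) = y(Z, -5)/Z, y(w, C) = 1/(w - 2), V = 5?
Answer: -1571325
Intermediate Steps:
y(w, C) = 1/(-2 + w)
D(Z) = 1/(Z*(-2 + Z)) (D(Z) = 1/((-2 + Z)*Z) = 1/(Z*(-2 + Z)))
-44895/D((V*1)*(-1)) = -44895/(1/((((5*1)*(-1)))*(-2 + (5*1)*(-1)))) = -44895/(1/(((5*(-1)))*(-2 + 5*(-1)))) = -44895/(1/((-5)*(-2 - 5))) = -44895/((-⅕/(-7))) = -44895/((-⅕*(-⅐))) = -44895/1/35 = -44895*35 = -1571325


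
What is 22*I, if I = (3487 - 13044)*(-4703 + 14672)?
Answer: -2096022126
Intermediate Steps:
I = -95273733 (I = -9557*9969 = -95273733)
22*I = 22*(-95273733) = -2096022126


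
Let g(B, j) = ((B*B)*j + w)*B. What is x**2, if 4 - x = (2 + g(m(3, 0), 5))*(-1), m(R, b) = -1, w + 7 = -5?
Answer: 169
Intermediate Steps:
w = -12 (w = -7 - 5 = -12)
g(B, j) = B*(-12 + j*B**2) (g(B, j) = ((B*B)*j - 12)*B = (B**2*j - 12)*B = (j*B**2 - 12)*B = (-12 + j*B**2)*B = B*(-12 + j*B**2))
x = 13 (x = 4 - (2 - (-12 + 5*(-1)**2))*(-1) = 4 - (2 - (-12 + 5*1))*(-1) = 4 - (2 - (-12 + 5))*(-1) = 4 - (2 - 1*(-7))*(-1) = 4 - (2 + 7)*(-1) = 4 - 9*(-1) = 4 - 1*(-9) = 4 + 9 = 13)
x**2 = 13**2 = 169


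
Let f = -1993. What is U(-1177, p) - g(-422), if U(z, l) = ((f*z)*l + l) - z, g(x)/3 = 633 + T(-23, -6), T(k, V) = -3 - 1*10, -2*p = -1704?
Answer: 1998588541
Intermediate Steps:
p = 852 (p = -½*(-1704) = 852)
T(k, V) = -13 (T(k, V) = -3 - 10 = -13)
g(x) = 1860 (g(x) = 3*(633 - 13) = 3*620 = 1860)
U(z, l) = l - z - 1993*l*z (U(z, l) = ((-1993*z)*l + l) - z = (-1993*l*z + l) - z = (l - 1993*l*z) - z = l - z - 1993*l*z)
U(-1177, p) - g(-422) = (852 - 1*(-1177) - 1993*852*(-1177)) - 1*1860 = (852 + 1177 + 1998588372) - 1860 = 1998590401 - 1860 = 1998588541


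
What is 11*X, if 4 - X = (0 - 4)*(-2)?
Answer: -44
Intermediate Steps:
X = -4 (X = 4 - (0 - 4)*(-2) = 4 - (-4)*(-2) = 4 - 1*8 = 4 - 8 = -4)
11*X = 11*(-4) = -44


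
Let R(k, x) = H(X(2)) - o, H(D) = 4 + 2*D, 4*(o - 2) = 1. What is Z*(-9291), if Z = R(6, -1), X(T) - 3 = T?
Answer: -436677/4 ≈ -1.0917e+5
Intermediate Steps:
o = 9/4 (o = 2 + (¼)*1 = 2 + ¼ = 9/4 ≈ 2.2500)
X(T) = 3 + T
R(k, x) = 47/4 (R(k, x) = (4 + 2*(3 + 2)) - 1*9/4 = (4 + 2*5) - 9/4 = (4 + 10) - 9/4 = 14 - 9/4 = 47/4)
Z = 47/4 ≈ 11.750
Z*(-9291) = (47/4)*(-9291) = -436677/4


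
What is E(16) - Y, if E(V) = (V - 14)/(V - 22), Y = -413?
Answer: 1238/3 ≈ 412.67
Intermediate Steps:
E(V) = (-14 + V)/(-22 + V)
E(16) - Y = (-14 + 16)/(-22 + 16) - 1*(-413) = 2/(-6) + 413 = -⅙*2 + 413 = -⅓ + 413 = 1238/3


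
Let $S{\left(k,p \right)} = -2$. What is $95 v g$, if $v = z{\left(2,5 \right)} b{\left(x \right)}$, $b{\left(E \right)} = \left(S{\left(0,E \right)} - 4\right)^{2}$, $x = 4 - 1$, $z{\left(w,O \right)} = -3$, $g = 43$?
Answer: $-441180$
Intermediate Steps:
$x = 3$ ($x = 4 - 1 = 3$)
$b{\left(E \right)} = 36$ ($b{\left(E \right)} = \left(-2 - 4\right)^{2} = \left(-6\right)^{2} = 36$)
$v = -108$ ($v = \left(-3\right) 36 = -108$)
$95 v g = 95 \left(-108\right) 43 = \left(-10260\right) 43 = -441180$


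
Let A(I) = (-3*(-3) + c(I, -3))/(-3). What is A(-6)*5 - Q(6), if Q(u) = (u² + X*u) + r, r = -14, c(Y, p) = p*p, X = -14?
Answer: 32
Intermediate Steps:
c(Y, p) = p²
A(I) = -6 (A(I) = (-3*(-3) + (-3)²)/(-3) = (9 + 9)*(-⅓) = 18*(-⅓) = -6)
Q(u) = -14 + u² - 14*u (Q(u) = (u² - 14*u) - 14 = -14 + u² - 14*u)
A(-6)*5 - Q(6) = -6*5 - (-14 + 6² - 14*6) = -30 - (-14 + 36 - 84) = -30 - 1*(-62) = -30 + 62 = 32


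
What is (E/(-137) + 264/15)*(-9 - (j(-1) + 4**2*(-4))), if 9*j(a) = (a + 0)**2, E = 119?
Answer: 5661734/6165 ≈ 918.37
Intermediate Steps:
j(a) = a**2/9 (j(a) = (a + 0)**2/9 = a**2/9)
(E/(-137) + 264/15)*(-9 - (j(-1) + 4**2*(-4))) = (119/(-137) + 264/15)*(-9 - ((1/9)*(-1)**2 + 4**2*(-4))) = (119*(-1/137) + 264*(1/15))*(-9 - ((1/9)*1 + 16*(-4))) = (-119/137 + 88/5)*(-9 - (1/9 - 64)) = 11461*(-9 - 1*(-575/9))/685 = 11461*(-9 + 575/9)/685 = (11461/685)*(494/9) = 5661734/6165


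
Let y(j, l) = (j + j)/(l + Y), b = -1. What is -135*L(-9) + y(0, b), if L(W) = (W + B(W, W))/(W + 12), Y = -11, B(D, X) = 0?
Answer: 405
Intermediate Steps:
L(W) = W/(12 + W) (L(W) = (W + 0)/(W + 12) = W/(12 + W))
y(j, l) = 2*j/(-11 + l) (y(j, l) = (j + j)/(l - 11) = (2*j)/(-11 + l) = 2*j/(-11 + l))
-135*L(-9) + y(0, b) = -(-1215)/(12 - 9) + 2*0/(-11 - 1) = -(-1215)/3 + 2*0/(-12) = -(-1215)/3 + 2*0*(-1/12) = -135*(-3) + 0 = 405 + 0 = 405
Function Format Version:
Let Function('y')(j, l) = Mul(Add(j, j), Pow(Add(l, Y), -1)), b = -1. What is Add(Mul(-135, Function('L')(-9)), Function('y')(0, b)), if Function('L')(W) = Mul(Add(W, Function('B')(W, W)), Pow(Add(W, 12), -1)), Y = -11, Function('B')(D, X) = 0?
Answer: 405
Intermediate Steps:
Function('L')(W) = Mul(W, Pow(Add(12, W), -1)) (Function('L')(W) = Mul(Add(W, 0), Pow(Add(W, 12), -1)) = Mul(W, Pow(Add(12, W), -1)))
Function('y')(j, l) = Mul(2, j, Pow(Add(-11, l), -1)) (Function('y')(j, l) = Mul(Add(j, j), Pow(Add(l, -11), -1)) = Mul(Mul(2, j), Pow(Add(-11, l), -1)) = Mul(2, j, Pow(Add(-11, l), -1)))
Add(Mul(-135, Function('L')(-9)), Function('y')(0, b)) = Add(Mul(-135, Mul(-9, Pow(Add(12, -9), -1))), Mul(2, 0, Pow(Add(-11, -1), -1))) = Add(Mul(-135, Mul(-9, Pow(3, -1))), Mul(2, 0, Pow(-12, -1))) = Add(Mul(-135, Mul(-9, Rational(1, 3))), Mul(2, 0, Rational(-1, 12))) = Add(Mul(-135, -3), 0) = Add(405, 0) = 405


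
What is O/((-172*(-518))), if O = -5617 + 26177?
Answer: 2570/11137 ≈ 0.23076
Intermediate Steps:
O = 20560
O/((-172*(-518))) = 20560/((-172*(-518))) = 20560/89096 = 20560*(1/89096) = 2570/11137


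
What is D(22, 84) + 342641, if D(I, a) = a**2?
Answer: 349697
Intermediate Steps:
D(22, 84) + 342641 = 84**2 + 342641 = 7056 + 342641 = 349697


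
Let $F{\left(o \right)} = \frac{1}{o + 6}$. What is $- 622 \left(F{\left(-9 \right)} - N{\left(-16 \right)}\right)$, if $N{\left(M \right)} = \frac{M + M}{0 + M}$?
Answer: $\frac{4354}{3} \approx 1451.3$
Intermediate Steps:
$F{\left(o \right)} = \frac{1}{6 + o}$
$N{\left(M \right)} = 2$ ($N{\left(M \right)} = \frac{2 M}{M} = 2$)
$- 622 \left(F{\left(-9 \right)} - N{\left(-16 \right)}\right) = - 622 \left(\frac{1}{6 - 9} - 2\right) = - 622 \left(\frac{1}{-3} - 2\right) = - 622 \left(- \frac{1}{3} - 2\right) = \left(-622\right) \left(- \frac{7}{3}\right) = \frac{4354}{3}$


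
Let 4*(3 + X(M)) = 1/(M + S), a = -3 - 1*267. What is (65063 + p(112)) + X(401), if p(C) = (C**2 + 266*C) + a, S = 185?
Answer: 251103345/2344 ≈ 1.0713e+5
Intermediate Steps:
a = -270 (a = -3 - 267 = -270)
p(C) = -270 + C**2 + 266*C (p(C) = (C**2 + 266*C) - 270 = -270 + C**2 + 266*C)
X(M) = -3 + 1/(4*(185 + M)) (X(M) = -3 + 1/(4*(M + 185)) = -3 + 1/(4*(185 + M)))
(65063 + p(112)) + X(401) = (65063 + (-270 + 112**2 + 266*112)) + (-2219 - 12*401)/(4*(185 + 401)) = (65063 + (-270 + 12544 + 29792)) + (1/4)*(-2219 - 4812)/586 = (65063 + 42066) + (1/4)*(1/586)*(-7031) = 107129 - 7031/2344 = 251103345/2344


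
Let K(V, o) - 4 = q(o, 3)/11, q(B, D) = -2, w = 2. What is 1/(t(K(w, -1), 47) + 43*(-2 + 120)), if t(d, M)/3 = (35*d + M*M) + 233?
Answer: 11/140810 ≈ 7.8119e-5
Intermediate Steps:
K(V, o) = 42/11 (K(V, o) = 4 - 2/11 = 42/11)
t(d, M) = 699 + 3*M² + 105*d (t(d, M) = 3*((35*d + M*M) + 233) = 3*((35*d + M²) + 233) = 3*((M² + 35*d) + 233) = 3*(233 + M² + 35*d) = 699 + 3*M² + 105*d)
1/(t(K(w, -1), 47) + 43*(-2 + 120)) = 1/((699 + 3*47² + 105*(42/11)) + 43*(-2 + 120)) = 1/((699 + 3*2209 + 4410/11) + 43*118) = 1/((699 + 6627 + 4410/11) + 5074) = 1/(84996/11 + 5074) = 1/(140810/11) = 11/140810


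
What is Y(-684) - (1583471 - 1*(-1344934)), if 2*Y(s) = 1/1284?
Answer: -7520144039/2568 ≈ -2.9284e+6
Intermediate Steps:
Y(s) = 1/2568 (Y(s) = (½)/1284 = (½)*(1/1284) = 1/2568)
Y(-684) - (1583471 - 1*(-1344934)) = 1/2568 - (1583471 - 1*(-1344934)) = 1/2568 - (1583471 + 1344934) = 1/2568 - 1*2928405 = 1/2568 - 2928405 = -7520144039/2568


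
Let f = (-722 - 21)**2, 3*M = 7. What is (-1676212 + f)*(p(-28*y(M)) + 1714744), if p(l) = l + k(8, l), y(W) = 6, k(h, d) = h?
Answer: -1927471893192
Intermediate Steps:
M = 7/3 (M = (1/3)*7 = 7/3 ≈ 2.3333)
f = 552049 (f = (-743)**2 = 552049)
p(l) = 8 + l (p(l) = l + 8 = 8 + l)
(-1676212 + f)*(p(-28*y(M)) + 1714744) = (-1676212 + 552049)*((8 - 28*6) + 1714744) = -1124163*((8 - 168) + 1714744) = -1124163*(-160 + 1714744) = -1124163*1714584 = -1927471893192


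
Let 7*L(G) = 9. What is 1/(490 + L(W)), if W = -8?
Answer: 7/3439 ≈ 0.0020355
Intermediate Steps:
L(G) = 9/7 (L(G) = (⅐)*9 = 9/7)
1/(490 + L(W)) = 1/(490 + 9/7) = 1/(3439/7) = 7/3439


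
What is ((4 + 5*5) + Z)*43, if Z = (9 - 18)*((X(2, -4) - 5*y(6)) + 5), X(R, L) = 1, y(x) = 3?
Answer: 4730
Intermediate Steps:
Z = 81 (Z = (9 - 18)*((1 - 5*3) + 5) = -9*((1 - 15) + 5) = -9*(-14 + 5) = -9*(-9) = 81)
((4 + 5*5) + Z)*43 = ((4 + 5*5) + 81)*43 = ((4 + 25) + 81)*43 = (29 + 81)*43 = 110*43 = 4730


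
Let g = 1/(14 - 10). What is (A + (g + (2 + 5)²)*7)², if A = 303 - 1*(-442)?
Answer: 19000881/16 ≈ 1.1876e+6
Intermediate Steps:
g = ¼ (g = 1/4 = ¼ ≈ 0.25000)
A = 745 (A = 303 + 442 = 745)
(A + (g + (2 + 5)²)*7)² = (745 + (¼ + (2 + 5)²)*7)² = (745 + (¼ + 7²)*7)² = (745 + (¼ + 49)*7)² = (745 + (197/4)*7)² = (745 + 1379/4)² = (4359/4)² = 19000881/16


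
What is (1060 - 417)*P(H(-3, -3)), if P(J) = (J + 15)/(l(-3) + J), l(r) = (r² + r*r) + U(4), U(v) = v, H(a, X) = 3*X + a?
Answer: 1929/10 ≈ 192.90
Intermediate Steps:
H(a, X) = a + 3*X
l(r) = 4 + 2*r² (l(r) = (r² + r*r) + 4 = (r² + r²) + 4 = 2*r² + 4 = 4 + 2*r²)
P(J) = (15 + J)/(22 + J) (P(J) = (J + 15)/((4 + 2*(-3)²) + J) = (15 + J)/((4 + 2*9) + J) = (15 + J)/((4 + 18) + J) = (15 + J)/(22 + J))
(1060 - 417)*P(H(-3, -3)) = (1060 - 417)*((15 + (-3 + 3*(-3)))/(22 + (-3 + 3*(-3)))) = 643*((15 + (-3 - 9))/(22 + (-3 - 9))) = 643*((15 - 12)/(22 - 12)) = 643*(3/10) = 1929/10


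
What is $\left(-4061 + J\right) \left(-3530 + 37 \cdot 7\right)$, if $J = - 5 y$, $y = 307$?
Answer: $18304516$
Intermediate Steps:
$J = -1535$ ($J = \left(-5\right) 307 = -1535$)
$\left(-4061 + J\right) \left(-3530 + 37 \cdot 7\right) = \left(-4061 - 1535\right) \left(-3530 + 37 \cdot 7\right) = - 5596 \left(-3530 + 259\right) = \left(-5596\right) \left(-3271\right) = 18304516$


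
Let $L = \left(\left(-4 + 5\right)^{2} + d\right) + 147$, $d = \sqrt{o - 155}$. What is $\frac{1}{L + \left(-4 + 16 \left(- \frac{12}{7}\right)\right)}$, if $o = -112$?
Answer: $\frac{1904}{226313} - \frac{49 i \sqrt{267}}{678939} \approx 0.0084131 - 0.0011793 i$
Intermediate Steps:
$d = i \sqrt{267}$ ($d = \sqrt{-112 - 155} = \sqrt{-267} = i \sqrt{267} \approx 16.34 i$)
$L = 148 + i \sqrt{267}$ ($L = \left(\left(-4 + 5\right)^{2} + i \sqrt{267}\right) + 147 = \left(1^{2} + i \sqrt{267}\right) + 147 = \left(1 + i \sqrt{267}\right) + 147 = 148 + i \sqrt{267} \approx 148.0 + 16.34 i$)
$\frac{1}{L + \left(-4 + 16 \left(- \frac{12}{7}\right)\right)} = \frac{1}{\left(148 + i \sqrt{267}\right) + \left(-4 + 16 \left(- \frac{12}{7}\right)\right)} = \frac{1}{\left(148 + i \sqrt{267}\right) - \frac{220}{7}} = \frac{1}{\frac{816}{7} + i \sqrt{267}}$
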